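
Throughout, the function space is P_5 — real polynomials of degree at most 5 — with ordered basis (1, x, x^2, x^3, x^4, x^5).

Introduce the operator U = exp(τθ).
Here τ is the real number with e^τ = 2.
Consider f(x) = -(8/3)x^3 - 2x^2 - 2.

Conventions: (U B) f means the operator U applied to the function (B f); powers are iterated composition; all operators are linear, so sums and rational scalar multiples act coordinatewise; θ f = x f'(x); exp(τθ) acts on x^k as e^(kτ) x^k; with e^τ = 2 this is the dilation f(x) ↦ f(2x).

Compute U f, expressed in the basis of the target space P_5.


the image equals g(x) = -(64/3)x^3 - 8x^2 - 2

exp(τθ) x^k = e^(kτ) x^k; with e^τ = 2 this sends x^k to 2^k x^k
x^2 ↦ 4 x^2
x^3 ↦ 8 x^3
applying this coordinatewise to f: exp(τθ) f = -(64/3)x^3 - 8x^2 - 2


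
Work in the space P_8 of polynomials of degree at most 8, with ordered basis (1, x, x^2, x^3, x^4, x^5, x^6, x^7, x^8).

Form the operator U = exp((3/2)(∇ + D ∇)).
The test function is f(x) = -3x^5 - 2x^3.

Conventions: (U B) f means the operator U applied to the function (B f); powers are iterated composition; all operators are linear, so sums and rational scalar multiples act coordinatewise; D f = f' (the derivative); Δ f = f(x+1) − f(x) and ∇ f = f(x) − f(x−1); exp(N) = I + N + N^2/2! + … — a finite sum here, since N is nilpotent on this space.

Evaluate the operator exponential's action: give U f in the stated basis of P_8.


order-1 term: -(45/2)x^4 - 45x^3 + 81x^2 - (153/2)x + 24
order-2 term: -(135/2)x^3 - (405/2)x^2 + (621/4)x + 81/4
order-3 term: -(405/4)x^2 - (1215/4)x + 351/8
order-4 term: -(1215/16)x - 1215/8
order-5 term: -729/32
the series for exp((3/2)(∇ + D ∇)) f terminates at order 5
exp((3/2)(∇ + D ∇)) f = -3x^5 - (45/2)x^4 - (229/2)x^3 - (891/4)x^2 - (4815/16)x - 2769/32

the image equals g(x) = -3x^5 - (45/2)x^4 - (229/2)x^3 - (891/4)x^2 - (4815/16)x - 2769/32


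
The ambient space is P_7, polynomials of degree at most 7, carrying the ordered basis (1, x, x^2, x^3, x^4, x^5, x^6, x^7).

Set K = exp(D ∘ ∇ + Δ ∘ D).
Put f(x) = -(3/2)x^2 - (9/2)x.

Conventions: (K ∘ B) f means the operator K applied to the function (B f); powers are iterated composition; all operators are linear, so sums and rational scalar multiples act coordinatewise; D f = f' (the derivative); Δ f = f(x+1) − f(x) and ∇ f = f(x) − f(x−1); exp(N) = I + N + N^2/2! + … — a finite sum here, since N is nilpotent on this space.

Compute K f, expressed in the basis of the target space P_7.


g(x) = -(3/2)x^2 - (9/2)x - 6

order-1 term: -6
the series for exp(D ∘ ∇ + Δ ∘ D) f terminates at order 1
exp(D ∘ ∇ + Δ ∘ D) f = -(3/2)x^2 - (9/2)x - 6


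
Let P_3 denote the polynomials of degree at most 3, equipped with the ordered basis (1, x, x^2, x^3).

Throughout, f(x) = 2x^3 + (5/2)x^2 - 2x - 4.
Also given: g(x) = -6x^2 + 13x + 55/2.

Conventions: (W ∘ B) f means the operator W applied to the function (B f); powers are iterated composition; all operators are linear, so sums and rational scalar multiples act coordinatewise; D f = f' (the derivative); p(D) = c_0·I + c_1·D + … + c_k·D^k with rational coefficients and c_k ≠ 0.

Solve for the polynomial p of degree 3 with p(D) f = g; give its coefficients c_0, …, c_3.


p(D) = -D + (3/2)·D^2 + (3/2)·D^3, i.e. c_0 = 0, c_1 = -1, c_2 = 3/2, c_3 = 3/2

D^0 f = 2x^3 + (5/2)x^2 - 2x - 4
D^1 f = 6x^2 + 5x - 2
D^2 f = 12x + 5
D^3 f = 12
matching coefficients of g against c_0 f + c_1 Df + … from the top degree down determines the c_i
solution: c_0 = 0, c_1 = -1, c_2 = 3/2, c_3 = 3/2


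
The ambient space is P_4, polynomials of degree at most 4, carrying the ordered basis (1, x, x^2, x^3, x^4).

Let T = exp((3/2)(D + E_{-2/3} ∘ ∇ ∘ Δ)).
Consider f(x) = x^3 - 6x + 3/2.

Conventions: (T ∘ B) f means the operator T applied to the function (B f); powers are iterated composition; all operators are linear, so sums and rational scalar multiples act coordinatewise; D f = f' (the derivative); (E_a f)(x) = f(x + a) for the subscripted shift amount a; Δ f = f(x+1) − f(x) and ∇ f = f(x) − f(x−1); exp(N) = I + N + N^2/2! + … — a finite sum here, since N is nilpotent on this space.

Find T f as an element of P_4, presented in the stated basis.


g(x) = x^3 + (9/2)x^2 + (39/4)x + 27/8

order-1 term: (9/2)x^2 + 9x - 15
order-2 term: (27/4)x + 27/2
order-3 term: 27/8
the series for exp((3/2)(D + E_{-2/3} ∘ ∇ ∘ Δ)) f terminates at order 3
exp((3/2)(D + E_{-2/3} ∘ ∇ ∘ Δ)) f = x^3 + (9/2)x^2 + (39/4)x + 27/8


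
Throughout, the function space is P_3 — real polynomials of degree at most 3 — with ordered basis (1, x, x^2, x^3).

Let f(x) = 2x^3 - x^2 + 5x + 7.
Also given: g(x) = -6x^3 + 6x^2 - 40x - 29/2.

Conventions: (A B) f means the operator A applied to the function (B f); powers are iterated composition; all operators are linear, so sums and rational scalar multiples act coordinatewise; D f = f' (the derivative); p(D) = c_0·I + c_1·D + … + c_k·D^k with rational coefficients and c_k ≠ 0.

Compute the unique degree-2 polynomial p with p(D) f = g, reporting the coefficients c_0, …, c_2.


D^0 f = 2x^3 - x^2 + 5x + 7
D^1 f = 6x^2 - 2x + 5
D^2 f = 12x - 2
matching coefficients of g against c_0 f + c_1 Df + … from the top degree down determines the c_i
solution: c_0 = -3, c_1 = 1/2, c_2 = -2

c_0 = -3, c_1 = 1/2, c_2 = -2


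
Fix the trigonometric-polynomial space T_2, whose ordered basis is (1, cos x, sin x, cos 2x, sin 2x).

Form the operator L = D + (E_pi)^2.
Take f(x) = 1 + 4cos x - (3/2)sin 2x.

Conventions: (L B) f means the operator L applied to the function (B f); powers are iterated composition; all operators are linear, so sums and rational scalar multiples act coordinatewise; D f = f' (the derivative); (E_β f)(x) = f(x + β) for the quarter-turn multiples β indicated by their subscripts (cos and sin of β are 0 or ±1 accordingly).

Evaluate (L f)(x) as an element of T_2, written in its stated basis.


the result is g(x) = 1 + 4cos x - 4sin x - 3cos 2x - (3/2)sin 2x

D f = -4sin x - 3cos 2x
E_pi f = 1 - 4cos x - (3/2)sin 2x
E_pi E_pi f = 1 + 4cos x - (3/2)sin 2x
(D + (E_pi)^2) f = 1 + 4cos x - 4sin x - 3cos 2x - (3/2)sin 2x


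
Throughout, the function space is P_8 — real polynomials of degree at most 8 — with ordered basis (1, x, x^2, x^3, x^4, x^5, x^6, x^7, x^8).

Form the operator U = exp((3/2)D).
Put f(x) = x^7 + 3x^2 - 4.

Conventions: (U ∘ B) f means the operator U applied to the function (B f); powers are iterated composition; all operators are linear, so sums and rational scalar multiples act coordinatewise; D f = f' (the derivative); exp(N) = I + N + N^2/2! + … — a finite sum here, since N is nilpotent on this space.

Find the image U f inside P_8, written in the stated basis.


g(x) = x^7 + (21/2)x^6 + (189/4)x^5 + (945/8)x^4 + (2835/16)x^3 + (5199/32)x^2 + (5679/64)x + 2539/128

order-1 term: (21/2)x^6 + 9x
order-2 term: (189/4)x^5 + 27/4
order-3 term: (945/8)x^4
order-4 term: (2835/16)x^3
order-5 term: (5103/32)x^2
order-6 term: (5103/64)x
order-7 term: 2187/128
the series for exp((3/2)D) f terminates at order 7
exp((3/2)D) f = x^7 + (21/2)x^6 + (189/4)x^5 + (945/8)x^4 + (2835/16)x^3 + (5199/32)x^2 + (5679/64)x + 2539/128


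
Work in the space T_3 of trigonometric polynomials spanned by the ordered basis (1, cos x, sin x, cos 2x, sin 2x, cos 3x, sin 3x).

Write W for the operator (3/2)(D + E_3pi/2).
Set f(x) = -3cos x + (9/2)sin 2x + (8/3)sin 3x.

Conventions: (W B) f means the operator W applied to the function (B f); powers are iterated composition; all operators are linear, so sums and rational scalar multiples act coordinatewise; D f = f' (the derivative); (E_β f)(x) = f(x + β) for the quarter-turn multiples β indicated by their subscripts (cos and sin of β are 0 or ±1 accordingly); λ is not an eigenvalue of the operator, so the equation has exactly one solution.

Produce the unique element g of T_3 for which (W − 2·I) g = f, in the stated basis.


g(x) = (3/2)cos x - (54/85)cos 2x - (63/85)sin 2x - (2/5)cos 3x - (2/15)sin 3x

write g with unknown coordinates in the stated basis and equate coefficients in (W − 2·I) g = f
solving from the highest basis element down gives g = (3/2)cos x - (54/85)cos 2x - (63/85)sin 2x - (2/5)cos 3x - (2/15)sin 3x
check: W g = -(108/85)cos 2x + (513/170)sin 2x - (4/5)cos 3x + (12/5)sin 3x
so W g − 2·g = -3cos x + (9/2)sin 2x + (8/3)sin 3x = f ✓


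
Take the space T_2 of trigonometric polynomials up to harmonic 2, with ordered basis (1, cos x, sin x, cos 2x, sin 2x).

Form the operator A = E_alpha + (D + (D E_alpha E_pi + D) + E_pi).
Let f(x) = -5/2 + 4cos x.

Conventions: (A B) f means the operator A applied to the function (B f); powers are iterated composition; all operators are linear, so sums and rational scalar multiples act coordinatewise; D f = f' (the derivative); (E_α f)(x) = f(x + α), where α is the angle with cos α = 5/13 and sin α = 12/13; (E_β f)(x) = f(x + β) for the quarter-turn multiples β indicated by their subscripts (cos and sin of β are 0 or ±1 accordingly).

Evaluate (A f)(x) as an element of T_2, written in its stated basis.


the result is g(x) = -5 + (16/13)cos x - (132/13)sin x

E_alpha f = -5/2 + (20/13)cos x - (48/13)sin x
D f = -4sin x
E_pi f = -5/2 - 4cos x
E_alpha E_pi f = -5/2 - (20/13)cos x + (48/13)sin x
D E_alpha E_pi f = (48/13)cos x + (20/13)sin x
D f = -4sin x
(D E_alpha E_pi + D) f = (48/13)cos x - (32/13)sin x
E_pi f = -5/2 - 4cos x
(D + (D E_alpha E_pi + D) + E_pi) f = -5/2 - (4/13)cos x - (84/13)sin x
(E_alpha + (D + (D E_alpha E_pi + D) + E_pi)) f = -5 + (16/13)cos x - (132/13)sin x


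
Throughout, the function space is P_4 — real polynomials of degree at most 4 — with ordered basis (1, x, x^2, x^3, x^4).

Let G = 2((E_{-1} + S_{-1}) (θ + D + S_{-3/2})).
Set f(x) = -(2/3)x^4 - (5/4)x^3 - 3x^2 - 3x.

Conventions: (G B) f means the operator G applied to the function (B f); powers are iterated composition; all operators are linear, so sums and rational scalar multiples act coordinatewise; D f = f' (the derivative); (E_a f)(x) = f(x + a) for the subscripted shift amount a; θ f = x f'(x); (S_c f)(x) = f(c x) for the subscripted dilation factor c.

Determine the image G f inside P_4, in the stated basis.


g(x) = -(145/6)x^4 + (145/3)x^3 - (2005/16)x^2 + (4855/48)x - 699/16

θ f = -(8/3)x^4 - (15/4)x^3 - 6x^2 - 3x
D f = -(8/3)x^3 - (15/4)x^2 - 6x - 3
S_{-3/2} f = -(27/8)x^4 + (135/32)x^3 - (27/4)x^2 + (9/2)x
(θ + D + S_{-3/2}) f = -(145/24)x^4 - (211/96)x^3 - (33/2)x^2 - (9/2)x - 3
E_{-1} (θ + D + S_{-3/2}) f = -(145/24)x^4 + (703/32)x^3 - (1477/32)x^2 + (4423/96)x - 603/32
S_{-1} (θ + D + S_{-3/2}) f = -(145/24)x^4 + (211/96)x^3 - (33/2)x^2 + (9/2)x - 3
(E_{-1} + S_{-1}) (θ + D + S_{-3/2}) f = -(145/12)x^4 + (145/6)x^3 - (2005/32)x^2 + (4855/96)x - 699/32
(2((E_{-1} + S_{-1}) (θ + D + S_{-3/2}))) f = -(145/6)x^4 + (145/3)x^3 - (2005/16)x^2 + (4855/48)x - 699/16


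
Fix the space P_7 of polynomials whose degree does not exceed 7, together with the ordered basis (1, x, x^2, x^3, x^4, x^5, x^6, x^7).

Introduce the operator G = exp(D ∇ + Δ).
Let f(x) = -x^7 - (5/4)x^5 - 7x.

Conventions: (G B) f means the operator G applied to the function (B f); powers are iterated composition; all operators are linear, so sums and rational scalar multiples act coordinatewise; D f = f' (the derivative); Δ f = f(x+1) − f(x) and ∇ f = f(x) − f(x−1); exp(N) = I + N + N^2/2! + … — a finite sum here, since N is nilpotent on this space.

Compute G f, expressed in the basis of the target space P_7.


order-1 term: -7x^6 - 63x^5 + (255/4)x^4 - (425/2)x^3 + 109x^2 - (321/4)x + 4
order-2 term: -21x^5 - 315x^4 - (1355/2)x^3 + (1245/2)x^2 - (7223/4)x + 2387/4
order-3 term: -35x^4 - 630x^3 - (4855/2)x^2 - (1905/2)x - 99/4
order-4 term: -35x^3 - 630x^2 - (10245/4)x - 3575/2
order-5 term: -21x^2 - 315x - 3505/4
order-6 term: -7x - 63
order-7 term: -1
the series for exp(D ∇ + Δ) f terminates at order 7
exp(D ∇ + Δ) f = -x^7 - 7x^6 - (341/4)x^5 - (1145/4)x^4 - 1555x^3 - 2347x^2 - (22915/4)x - 8607/4

the result is g(x) = -x^7 - 7x^6 - (341/4)x^5 - (1145/4)x^4 - 1555x^3 - 2347x^2 - (22915/4)x - 8607/4


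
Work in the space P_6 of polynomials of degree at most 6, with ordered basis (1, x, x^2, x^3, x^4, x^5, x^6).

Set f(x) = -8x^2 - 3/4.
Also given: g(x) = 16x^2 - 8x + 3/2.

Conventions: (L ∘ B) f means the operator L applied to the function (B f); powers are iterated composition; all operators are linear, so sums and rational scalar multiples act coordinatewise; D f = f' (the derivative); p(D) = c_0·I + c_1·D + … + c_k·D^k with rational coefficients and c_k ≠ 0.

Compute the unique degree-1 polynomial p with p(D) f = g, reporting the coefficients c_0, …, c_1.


D^0 f = -8x^2 - 3/4
D^1 f = -16x
matching coefficients of g against c_0 f + c_1 Df + … from the top degree down determines the c_i
solution: c_0 = -2, c_1 = 1/2

c_0 = -2, c_1 = 1/2


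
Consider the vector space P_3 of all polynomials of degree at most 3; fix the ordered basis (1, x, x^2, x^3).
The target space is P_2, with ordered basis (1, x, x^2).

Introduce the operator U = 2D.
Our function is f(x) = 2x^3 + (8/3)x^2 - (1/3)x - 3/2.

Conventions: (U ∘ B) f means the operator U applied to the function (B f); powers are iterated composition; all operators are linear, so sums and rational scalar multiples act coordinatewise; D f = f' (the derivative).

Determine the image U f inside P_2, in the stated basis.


the result is g(x) = 12x^2 + (32/3)x - 2/3

D f = 6x^2 + (16/3)x - 1/3
(2D) f = 12x^2 + (32/3)x - 2/3


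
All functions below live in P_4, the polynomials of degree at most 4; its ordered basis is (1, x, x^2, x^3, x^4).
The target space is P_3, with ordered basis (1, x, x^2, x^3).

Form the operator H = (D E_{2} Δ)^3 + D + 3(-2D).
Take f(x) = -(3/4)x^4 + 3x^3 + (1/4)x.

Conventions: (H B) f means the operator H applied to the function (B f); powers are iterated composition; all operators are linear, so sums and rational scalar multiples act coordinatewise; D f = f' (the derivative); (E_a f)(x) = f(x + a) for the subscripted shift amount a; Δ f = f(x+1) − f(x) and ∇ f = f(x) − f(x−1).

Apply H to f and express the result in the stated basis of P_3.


the image equals g(x) = 15x^3 - 45x^2 - 5/4

Δ f = -3x^3 + (9/2)x^2 + 6x + 5/2
E_{2} Δ f = -3x^3 - (27/2)x^2 - 12x + 17/2
D E_{2} Δ f = -9x^2 - 27x - 12
Δ (D E_{2} Δ) f = -18x - 36
E_{2} Δ (D E_{2} Δ) f = -18x - 72
D E_{2} Δ (D E_{2} Δ) f = -18
Δ (D E_{2} Δ) (D E_{2} Δ) f = 0
E_{2} Δ (D E_{2} Δ) (D E_{2} Δ) f = 0
D E_{2} Δ (D E_{2} Δ) (D E_{2} Δ) f = 0
D f = -3x^3 + 9x^2 + 1/4
D f = -3x^3 + 9x^2 + 1/4
(-2D) f = 6x^3 - 18x^2 - 1/2
(3(-2D)) f = 18x^3 - 54x^2 - 3/2
((D E_{2} Δ)^3 + D + 3(-2D)) f = 15x^3 - 45x^2 - 5/4


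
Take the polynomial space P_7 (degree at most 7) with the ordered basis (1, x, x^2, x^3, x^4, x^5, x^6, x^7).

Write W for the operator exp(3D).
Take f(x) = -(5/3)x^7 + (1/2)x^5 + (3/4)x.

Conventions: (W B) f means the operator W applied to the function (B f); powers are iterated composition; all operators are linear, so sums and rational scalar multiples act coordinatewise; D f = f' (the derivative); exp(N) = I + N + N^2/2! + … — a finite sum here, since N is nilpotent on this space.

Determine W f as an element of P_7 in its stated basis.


order-1 term: -35x^6 + (15/2)x^4 + 9/4
order-2 term: -315x^5 + 45x^3
order-3 term: -1575x^4 + 135x^2
order-4 term: -4725x^3 + (405/2)x
order-5 term: -8505x^2 + 243/2
order-6 term: -8505x
order-7 term: -3645
the series for exp(3D) f terminates at order 7
exp(3D) f = -(5/3)x^7 - 35x^6 - (629/2)x^5 - (3135/2)x^4 - 4680x^3 - 8370x^2 - (33207/4)x - 14085/4

the result is g(x) = -(5/3)x^7 - 35x^6 - (629/2)x^5 - (3135/2)x^4 - 4680x^3 - 8370x^2 - (33207/4)x - 14085/4


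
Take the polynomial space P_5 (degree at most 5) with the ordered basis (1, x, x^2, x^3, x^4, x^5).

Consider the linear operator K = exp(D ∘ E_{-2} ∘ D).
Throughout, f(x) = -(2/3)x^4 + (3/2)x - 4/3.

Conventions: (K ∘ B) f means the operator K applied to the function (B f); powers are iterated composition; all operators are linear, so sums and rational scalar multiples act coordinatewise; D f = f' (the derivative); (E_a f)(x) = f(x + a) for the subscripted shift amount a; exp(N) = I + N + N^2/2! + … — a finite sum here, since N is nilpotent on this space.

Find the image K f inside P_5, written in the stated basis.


order-1 term: -8x^2 + 32x - 32
order-2 term: -8
the series for exp(D ∘ E_{-2} ∘ D) f terminates at order 2
exp(D ∘ E_{-2} ∘ D) f = -(2/3)x^4 - 8x^2 + (67/2)x - 124/3

g(x) = -(2/3)x^4 - 8x^2 + (67/2)x - 124/3


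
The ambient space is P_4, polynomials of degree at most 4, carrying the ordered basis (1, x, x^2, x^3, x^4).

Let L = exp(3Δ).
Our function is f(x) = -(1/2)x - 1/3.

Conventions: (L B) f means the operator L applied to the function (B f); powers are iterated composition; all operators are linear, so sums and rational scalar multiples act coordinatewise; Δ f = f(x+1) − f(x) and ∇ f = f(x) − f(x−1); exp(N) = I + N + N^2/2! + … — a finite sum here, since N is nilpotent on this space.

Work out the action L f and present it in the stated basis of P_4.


order-1 term: -3/2
the series for exp(3Δ) f terminates at order 1
exp(3Δ) f = -(1/2)x - 11/6

the image equals g(x) = -(1/2)x - 11/6


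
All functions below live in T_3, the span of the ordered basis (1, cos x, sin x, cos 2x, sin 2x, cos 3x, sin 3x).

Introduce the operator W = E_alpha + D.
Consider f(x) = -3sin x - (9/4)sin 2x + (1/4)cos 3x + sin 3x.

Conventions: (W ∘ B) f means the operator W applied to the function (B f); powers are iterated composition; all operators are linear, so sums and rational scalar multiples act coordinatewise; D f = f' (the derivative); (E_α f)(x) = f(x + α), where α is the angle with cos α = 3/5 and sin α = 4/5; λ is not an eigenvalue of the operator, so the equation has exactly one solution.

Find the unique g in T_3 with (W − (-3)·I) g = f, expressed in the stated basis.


write g with unknown coordinates in the stated basis and equate coefficients in (W − (-3)·I) g = f
solving from the highest basis element down gives g = (1/3)cos x - (2/3)sin x + (333/808)cos 2x - (153/404)sin 2x - (709/3874)cos 3x + (1451/7748)sin 3x
check: W g = -cos x - sin x - (999/808)cos 2x - (225/202)sin 2x + (6191/7748)cos 3x + (3395/7748)sin 3x
so W g − (-3)·g = -3sin x - (9/4)sin 2x + (1/4)cos 3x + sin 3x = f ✓

the result is g(x) = (1/3)cos x - (2/3)sin x + (333/808)cos 2x - (153/404)sin 2x - (709/3874)cos 3x + (1451/7748)sin 3x


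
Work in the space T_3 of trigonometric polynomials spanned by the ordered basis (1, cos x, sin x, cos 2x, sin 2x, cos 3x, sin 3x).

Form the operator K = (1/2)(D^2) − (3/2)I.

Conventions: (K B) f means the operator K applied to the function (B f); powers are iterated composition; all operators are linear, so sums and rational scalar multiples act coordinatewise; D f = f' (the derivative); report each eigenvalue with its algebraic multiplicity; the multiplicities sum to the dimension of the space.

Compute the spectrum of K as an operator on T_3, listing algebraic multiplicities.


image of 1: -3/2
image of cos x: -2cos x
image of sin x: -2sin x
image of cos 2x: -(7/2)cos 2x
image of sin 2x: -(7/2)sin 2x
image of cos 3x: -6cos 3x
image of sin 3x: -6sin 3x
the matrix is diagonal; its diagonal is (-3/2, -2, -2, -7/2, -7/2, -6, -6)
for a triangular matrix the eigenvalues are the diagonal entries, with algebraic multiplicity their repetition count

λ = -6 (multiplicity 2), λ = -7/2 (multiplicity 2), λ = -2 (multiplicity 2), λ = -3/2 (multiplicity 1)


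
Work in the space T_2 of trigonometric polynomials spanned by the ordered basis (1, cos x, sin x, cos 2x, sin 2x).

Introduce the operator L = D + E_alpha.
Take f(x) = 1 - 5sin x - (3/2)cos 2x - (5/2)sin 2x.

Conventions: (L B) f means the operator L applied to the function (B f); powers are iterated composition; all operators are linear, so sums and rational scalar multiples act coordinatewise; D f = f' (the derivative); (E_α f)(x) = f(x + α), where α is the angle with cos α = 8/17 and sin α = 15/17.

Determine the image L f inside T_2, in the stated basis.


the image equals g(x) = 1 - (160/17)cos x - (40/17)sin x - (3607/578)cos 2x + (3259/578)sin 2x

D f = -5cos x - 5cos 2x + 3sin 2x
E_alpha f = 1 - (75/17)cos x - (40/17)sin x - (717/578)cos 2x + (1525/578)sin 2x
(D + E_alpha) f = 1 - (160/17)cos x - (40/17)sin x - (3607/578)cos 2x + (3259/578)sin 2x


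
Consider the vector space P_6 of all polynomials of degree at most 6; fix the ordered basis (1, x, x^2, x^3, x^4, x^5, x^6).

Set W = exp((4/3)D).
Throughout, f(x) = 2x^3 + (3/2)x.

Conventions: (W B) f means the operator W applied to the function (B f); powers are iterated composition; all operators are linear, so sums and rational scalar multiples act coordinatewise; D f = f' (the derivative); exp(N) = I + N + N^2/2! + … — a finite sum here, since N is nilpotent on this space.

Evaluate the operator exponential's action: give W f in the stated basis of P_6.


order-1 term: 8x^2 + 2
order-2 term: (32/3)x
order-3 term: 128/27
the series for exp((4/3)D) f terminates at order 3
exp((4/3)D) f = 2x^3 + 8x^2 + (73/6)x + 182/27

g(x) = 2x^3 + 8x^2 + (73/6)x + 182/27


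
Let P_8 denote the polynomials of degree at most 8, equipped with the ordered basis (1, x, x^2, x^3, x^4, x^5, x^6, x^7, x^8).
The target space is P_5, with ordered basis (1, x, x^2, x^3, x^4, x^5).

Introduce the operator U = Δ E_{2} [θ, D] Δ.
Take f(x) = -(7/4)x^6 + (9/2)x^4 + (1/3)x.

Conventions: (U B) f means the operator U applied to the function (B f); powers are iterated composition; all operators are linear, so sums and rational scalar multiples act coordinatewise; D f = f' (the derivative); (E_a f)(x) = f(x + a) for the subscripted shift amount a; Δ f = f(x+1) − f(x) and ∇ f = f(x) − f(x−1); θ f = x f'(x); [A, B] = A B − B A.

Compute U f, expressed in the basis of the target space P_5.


Δ f = -(21/2)x^5 - (105/4)x^4 - 17x^3 + (3/4)x^2 + (15/2)x + 37/12
D Δ f = -(105/2)x^4 - 105x^3 - 51x^2 + (3/2)x + 15/2
θ D Δ f = -210x^4 - 315x^3 - 102x^2 + (3/2)x
θ Δ f = -(105/2)x^5 - 105x^4 - 51x^3 + (3/2)x^2 + (15/2)x
D θ Δ f = -(525/2)x^4 - 420x^3 - 153x^2 + 3x + 15/2
[θ, D] Δ f = (105/2)x^4 + 105x^3 + 51x^2 - (3/2)x - 15/2
E_{2} ([θ, D] Δ) f = (105/2)x^4 + 525x^3 + 1941x^2 + (6285/2)x + 3747/2
Δ E_{2} ([θ, D] Δ) f = 210x^3 + 1890x^2 + 5667x + 5661

g(x) = 210x^3 + 1890x^2 + 5667x + 5661


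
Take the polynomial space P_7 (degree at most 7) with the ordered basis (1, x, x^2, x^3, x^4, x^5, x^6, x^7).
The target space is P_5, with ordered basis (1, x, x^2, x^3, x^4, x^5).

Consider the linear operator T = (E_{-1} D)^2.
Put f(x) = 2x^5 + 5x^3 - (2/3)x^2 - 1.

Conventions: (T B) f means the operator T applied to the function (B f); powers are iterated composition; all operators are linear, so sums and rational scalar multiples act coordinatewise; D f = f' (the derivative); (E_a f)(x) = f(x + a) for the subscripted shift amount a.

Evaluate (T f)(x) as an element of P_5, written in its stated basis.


the image equals g(x) = 40x^3 - 240x^2 + 510x - 1144/3

D f = 10x^4 + 15x^2 - (4/3)x
E_{-1} D f = 10x^4 - 40x^3 + 75x^2 - (214/3)x + 79/3
D (E_{-1} D) f = 40x^3 - 120x^2 + 150x - 214/3
E_{-1} D (E_{-1} D) f = 40x^3 - 240x^2 + 510x - 1144/3


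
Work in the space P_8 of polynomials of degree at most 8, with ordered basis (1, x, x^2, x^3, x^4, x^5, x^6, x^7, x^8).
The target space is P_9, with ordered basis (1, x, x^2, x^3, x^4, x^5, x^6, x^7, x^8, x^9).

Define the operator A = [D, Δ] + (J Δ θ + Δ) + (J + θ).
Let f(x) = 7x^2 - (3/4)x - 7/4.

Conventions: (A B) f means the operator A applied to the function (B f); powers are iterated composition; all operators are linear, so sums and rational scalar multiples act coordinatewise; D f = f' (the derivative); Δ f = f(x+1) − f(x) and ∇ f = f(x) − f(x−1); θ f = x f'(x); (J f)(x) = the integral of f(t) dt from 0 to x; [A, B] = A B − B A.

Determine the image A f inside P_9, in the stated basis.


Δ f = 14x + 25/4
D Δ f = 14
D f = 14x - 3/4
Δ D f = 14
[D, Δ] f = 0
θ f = 14x^2 - (3/4)x
Δ θ f = 28x + 53/4
J Δ θ f = 14x^2 + (53/4)x
Δ f = 14x + 25/4
(J Δ θ + Δ) f = 14x^2 + (109/4)x + 25/4
J f = (7/3)x^3 - (3/8)x^2 - (7/4)x
θ f = 14x^2 - (3/4)x
(J + θ) f = (7/3)x^3 + (109/8)x^2 - (5/2)x
([D, Δ] + (J Δ θ + Δ) + (J + θ)) f = (7/3)x^3 + (221/8)x^2 + (99/4)x + 25/4

g(x) = (7/3)x^3 + (221/8)x^2 + (99/4)x + 25/4


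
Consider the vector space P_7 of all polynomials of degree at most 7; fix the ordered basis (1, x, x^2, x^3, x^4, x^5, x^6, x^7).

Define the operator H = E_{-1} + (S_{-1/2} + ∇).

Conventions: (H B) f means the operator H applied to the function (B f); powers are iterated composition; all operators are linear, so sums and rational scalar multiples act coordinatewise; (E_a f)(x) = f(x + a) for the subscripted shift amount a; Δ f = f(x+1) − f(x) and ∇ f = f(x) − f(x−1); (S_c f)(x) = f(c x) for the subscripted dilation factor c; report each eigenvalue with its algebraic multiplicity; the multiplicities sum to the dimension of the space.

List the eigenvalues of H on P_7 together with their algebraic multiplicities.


image of 1: 2
image of x: (1/2)x
image of x^2: (5/4)x^2
image of x^3: (7/8)x^3
image of x^4: (17/16)x^4
image of x^5: (31/32)x^5
image of x^6: (65/64)x^6
image of x^7: (127/128)x^7
the matrix is upper triangular; its diagonal is (2, 1/2, 5/4, 7/8, 17/16, 31/32, 65/64, 127/128)
for a triangular matrix the eigenvalues are the diagonal entries, with algebraic multiplicity their repetition count

λ = 1/2 (multiplicity 1), λ = 7/8 (multiplicity 1), λ = 31/32 (multiplicity 1), λ = 127/128 (multiplicity 1), λ = 65/64 (multiplicity 1), λ = 17/16 (multiplicity 1), λ = 5/4 (multiplicity 1), λ = 2 (multiplicity 1)


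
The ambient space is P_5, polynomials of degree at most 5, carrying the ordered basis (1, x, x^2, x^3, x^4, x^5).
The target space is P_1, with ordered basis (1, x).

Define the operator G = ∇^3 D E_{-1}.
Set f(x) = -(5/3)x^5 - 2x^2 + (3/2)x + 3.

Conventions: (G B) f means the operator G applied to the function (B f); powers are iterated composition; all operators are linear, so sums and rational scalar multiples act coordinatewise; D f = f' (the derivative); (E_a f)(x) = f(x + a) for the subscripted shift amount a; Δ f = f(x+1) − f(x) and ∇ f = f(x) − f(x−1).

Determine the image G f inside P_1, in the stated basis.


the image equals g(x) = -200x + 500

E_{-1} f = -(5/3)x^5 + (25/3)x^4 - (50/3)x^3 + (44/3)x^2 - (17/6)x + 7/6
D E_{-1} f = -(25/3)x^4 + (100/3)x^3 - 50x^2 + (88/3)x - 17/6
∇ D E_{-1} f = -(100/3)x^3 + 150x^2 - (700/3)x + 121
∇ ∇ D E_{-1} f = -100x^2 + 400x - 1250/3
∇ ∇ ∇ D E_{-1} f = -200x + 500


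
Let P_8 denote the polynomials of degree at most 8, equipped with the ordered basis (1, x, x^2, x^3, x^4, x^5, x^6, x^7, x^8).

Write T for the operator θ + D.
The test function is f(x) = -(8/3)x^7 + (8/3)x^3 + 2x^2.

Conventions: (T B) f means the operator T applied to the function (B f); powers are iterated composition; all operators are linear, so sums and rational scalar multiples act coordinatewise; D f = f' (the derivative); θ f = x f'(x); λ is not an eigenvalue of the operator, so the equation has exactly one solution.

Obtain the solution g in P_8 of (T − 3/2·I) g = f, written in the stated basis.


write g with unknown coordinates in the stated basis and equate coefficients in (T − 3/2·I) g = f
solving from the highest basis element down gives g = -(16/33)x^7 + (224/297)x^6 - (128/99)x^5 + (256/99)x^4 - (1520/297)x^3 + (3436/99)x^2 + (13744/99)x + 27488/297
check: T g = -(112/33)x^7 + (112/99)x^6 - (64/33)x^5 + (128/33)x^4 - (496/99)x^3 + (1784/33)x^2 + (6872/33)x + 13744/99
so T g − 3/2·g = -(8/3)x^7 + (8/3)x^3 + 2x^2 = f ✓

g(x) = -(16/33)x^7 + (224/297)x^6 - (128/99)x^5 + (256/99)x^4 - (1520/297)x^3 + (3436/99)x^2 + (13744/99)x + 27488/297


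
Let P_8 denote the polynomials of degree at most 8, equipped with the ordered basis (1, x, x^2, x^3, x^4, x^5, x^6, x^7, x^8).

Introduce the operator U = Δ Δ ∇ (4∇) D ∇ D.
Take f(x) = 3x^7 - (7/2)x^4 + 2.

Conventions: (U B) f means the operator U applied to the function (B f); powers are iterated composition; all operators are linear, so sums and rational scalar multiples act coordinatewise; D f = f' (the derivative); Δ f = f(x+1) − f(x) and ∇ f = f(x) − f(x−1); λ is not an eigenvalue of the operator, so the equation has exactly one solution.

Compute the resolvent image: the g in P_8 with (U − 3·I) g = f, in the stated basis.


the image equals g(x) = -x^7 + (7/6)x^4 - 20162/3

write g with unknown coordinates in the stated basis and equate coefficients in (U − 3·I) g = f
solving from the highest basis element down gives g = -x^7 + (7/6)x^4 - 20162/3
check: U g = -20160
so U g − 3·g = 3x^7 - (7/2)x^4 + 2 = f ✓


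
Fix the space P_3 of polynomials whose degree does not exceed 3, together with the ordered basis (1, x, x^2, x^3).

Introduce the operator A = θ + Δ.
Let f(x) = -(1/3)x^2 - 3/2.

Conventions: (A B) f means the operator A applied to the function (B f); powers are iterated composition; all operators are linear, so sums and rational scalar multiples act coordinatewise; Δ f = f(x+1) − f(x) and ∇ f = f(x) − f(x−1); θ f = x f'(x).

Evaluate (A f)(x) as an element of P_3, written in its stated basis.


θ f = -(2/3)x^2
Δ f = -(2/3)x - 1/3
(θ + Δ) f = -(2/3)x^2 - (2/3)x - 1/3

the result is g(x) = -(2/3)x^2 - (2/3)x - 1/3


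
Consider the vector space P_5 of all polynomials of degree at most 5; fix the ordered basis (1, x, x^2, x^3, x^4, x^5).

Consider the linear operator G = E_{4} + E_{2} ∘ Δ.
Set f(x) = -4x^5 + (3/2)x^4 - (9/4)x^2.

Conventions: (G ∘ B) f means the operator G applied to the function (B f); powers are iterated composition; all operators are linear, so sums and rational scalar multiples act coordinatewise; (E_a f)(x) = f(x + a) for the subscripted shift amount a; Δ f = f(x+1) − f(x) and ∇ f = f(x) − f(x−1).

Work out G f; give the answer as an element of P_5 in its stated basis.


E_{4} f = -4x^5 - (157/2)x^4 - 616x^3 - (9673/4)x^2 - 4754x - 3748
Δ f = -20x^4 - 34x^3 - 31x^2 - (37/2)x - 19/4
E_{2} Δ f = -20x^4 - 194x^3 - 715x^2 - (2381/2)x - 3031/4
(E_{4} + E_{2} ∘ Δ) f = -4x^5 - (197/2)x^4 - 810x^3 - (12533/4)x^2 - (11889/2)x - 18023/4

g(x) = -4x^5 - (197/2)x^4 - 810x^3 - (12533/4)x^2 - (11889/2)x - 18023/4


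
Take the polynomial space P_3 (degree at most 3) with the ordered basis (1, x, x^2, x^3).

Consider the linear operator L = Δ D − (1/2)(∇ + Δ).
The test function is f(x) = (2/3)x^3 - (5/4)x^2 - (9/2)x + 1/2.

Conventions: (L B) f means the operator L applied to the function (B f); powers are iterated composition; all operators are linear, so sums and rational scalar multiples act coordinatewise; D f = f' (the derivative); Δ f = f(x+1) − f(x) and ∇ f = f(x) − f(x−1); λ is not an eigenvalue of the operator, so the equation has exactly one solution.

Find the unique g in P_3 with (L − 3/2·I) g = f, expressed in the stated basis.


write g with unknown coordinates in the stated basis and equate coefficients in (L − 3/2·I) g = f
solving from the highest basis element down gives g = -(4/9)x^3 + (31/18)x^2 - (29/27)x + 169/81
check: L g = (4/3)x^2 - (55/9)x + 98/27
so L g − 3/2·g = (2/3)x^3 - (5/4)x^2 - (9/2)x + 1/2 = f ✓

the result is g(x) = -(4/9)x^3 + (31/18)x^2 - (29/27)x + 169/81


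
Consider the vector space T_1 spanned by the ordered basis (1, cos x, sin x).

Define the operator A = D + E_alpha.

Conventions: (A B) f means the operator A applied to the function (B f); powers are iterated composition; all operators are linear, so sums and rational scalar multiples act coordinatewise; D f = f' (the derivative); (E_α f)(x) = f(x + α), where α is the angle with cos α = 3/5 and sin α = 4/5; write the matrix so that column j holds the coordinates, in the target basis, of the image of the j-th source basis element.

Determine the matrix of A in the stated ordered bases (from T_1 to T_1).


image of 1: 1
image of cos x: (3/5)cos x - (9/5)sin x
image of sin x: (9/5)cos x + (3/5)sin x
each image's coordinates form column j of the matrix

the matrix is [[1, 0, 0]; [0, 3/5, 9/5]; [0, -9/5, 3/5]] (rows listed top to bottom)


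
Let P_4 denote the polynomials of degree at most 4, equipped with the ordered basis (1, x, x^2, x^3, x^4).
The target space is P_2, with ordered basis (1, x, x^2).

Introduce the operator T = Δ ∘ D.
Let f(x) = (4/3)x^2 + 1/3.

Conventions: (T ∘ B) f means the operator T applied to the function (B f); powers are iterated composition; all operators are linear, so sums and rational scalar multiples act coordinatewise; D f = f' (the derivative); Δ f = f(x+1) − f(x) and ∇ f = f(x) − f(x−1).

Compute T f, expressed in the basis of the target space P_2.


D f = (8/3)x
Δ D f = 8/3

g(x) = 8/3


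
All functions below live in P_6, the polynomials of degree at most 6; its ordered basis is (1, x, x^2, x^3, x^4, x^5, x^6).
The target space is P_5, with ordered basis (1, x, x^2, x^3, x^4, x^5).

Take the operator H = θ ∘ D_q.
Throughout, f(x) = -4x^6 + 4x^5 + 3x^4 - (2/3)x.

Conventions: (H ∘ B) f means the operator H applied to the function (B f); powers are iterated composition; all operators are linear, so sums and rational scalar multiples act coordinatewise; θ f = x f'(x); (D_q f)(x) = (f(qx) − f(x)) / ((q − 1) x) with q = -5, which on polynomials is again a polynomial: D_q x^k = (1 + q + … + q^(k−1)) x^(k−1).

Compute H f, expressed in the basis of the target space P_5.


D_q f = 10416x^5 + 2084x^4 - 312x^3 - 2/3
θ D_q f = 52080x^5 + 8336x^4 - 936x^3

g(x) = 52080x^5 + 8336x^4 - 936x^3


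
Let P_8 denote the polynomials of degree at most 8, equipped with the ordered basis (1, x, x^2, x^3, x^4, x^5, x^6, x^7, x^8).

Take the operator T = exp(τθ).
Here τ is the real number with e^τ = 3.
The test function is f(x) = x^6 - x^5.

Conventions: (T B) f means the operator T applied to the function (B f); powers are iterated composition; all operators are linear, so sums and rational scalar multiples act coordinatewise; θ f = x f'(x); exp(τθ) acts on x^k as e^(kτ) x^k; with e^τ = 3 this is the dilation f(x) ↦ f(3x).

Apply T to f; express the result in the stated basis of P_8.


the image equals g(x) = 729x^6 - 243x^5

exp(τθ) x^k = e^(kτ) x^k; with e^τ = 3 this sends x^k to 3^k x^k
x^5 ↦ 243 x^5
x^6 ↦ 729 x^6
applying this coordinatewise to f: exp(τθ) f = 729x^6 - 243x^5


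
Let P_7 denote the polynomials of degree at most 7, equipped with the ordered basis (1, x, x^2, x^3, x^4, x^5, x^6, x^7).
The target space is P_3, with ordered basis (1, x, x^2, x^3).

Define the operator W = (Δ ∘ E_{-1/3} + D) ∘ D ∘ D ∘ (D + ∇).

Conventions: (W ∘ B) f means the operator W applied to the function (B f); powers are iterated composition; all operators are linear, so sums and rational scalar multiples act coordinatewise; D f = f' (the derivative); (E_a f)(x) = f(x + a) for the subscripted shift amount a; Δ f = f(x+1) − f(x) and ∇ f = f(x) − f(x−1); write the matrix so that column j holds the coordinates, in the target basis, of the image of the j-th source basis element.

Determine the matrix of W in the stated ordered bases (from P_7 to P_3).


the matrix is [[0, 0, 0, 0, 96, -80, 260, -3080/9]; [0, 0, 0, 0, 0, 480, -480, 1820]; [0, 0, 0, 0, 0, 0, 1440, -1680]; [0, 0, 0, 0, 0, 0, 0, 3360]] (rows listed top to bottom)

image of 1: 0
image of x: 0
image of x^2: 0
image of x^3: 0
image of x^4: 96
image of x^5: 480x - 80
image of x^6: 1440x^2 - 480x + 260
image of x^7: 3360x^3 - 1680x^2 + 1820x - 3080/9
each image's coordinates form column j of the matrix


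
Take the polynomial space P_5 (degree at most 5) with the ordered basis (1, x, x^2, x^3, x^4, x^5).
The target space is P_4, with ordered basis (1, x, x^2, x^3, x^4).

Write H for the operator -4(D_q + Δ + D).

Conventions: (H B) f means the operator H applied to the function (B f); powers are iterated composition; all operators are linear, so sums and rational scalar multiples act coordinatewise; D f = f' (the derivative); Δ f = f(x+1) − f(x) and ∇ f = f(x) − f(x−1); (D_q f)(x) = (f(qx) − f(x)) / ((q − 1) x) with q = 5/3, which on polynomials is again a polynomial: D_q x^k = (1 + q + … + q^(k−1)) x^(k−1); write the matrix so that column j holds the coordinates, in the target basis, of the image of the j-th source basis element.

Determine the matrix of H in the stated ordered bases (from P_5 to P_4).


image of 1: 0
image of x: -12
image of x^2: -(80/3)x - 4
image of x^3: -(412/9)x^2 - 12x - 4
image of x^4: -(1952/27)x^3 - 24x^2 - 16x - 4
image of x^5: -(9004/81)x^4 - 40x^3 - 40x^2 - 20x - 4
each image's coordinates form column j of the matrix

the matrix is [[0, -12, -4, -4, -4, -4]; [0, 0, -80/3, -12, -16, -20]; [0, 0, 0, -412/9, -24, -40]; [0, 0, 0, 0, -1952/27, -40]; [0, 0, 0, 0, 0, -9004/81]] (rows listed top to bottom)


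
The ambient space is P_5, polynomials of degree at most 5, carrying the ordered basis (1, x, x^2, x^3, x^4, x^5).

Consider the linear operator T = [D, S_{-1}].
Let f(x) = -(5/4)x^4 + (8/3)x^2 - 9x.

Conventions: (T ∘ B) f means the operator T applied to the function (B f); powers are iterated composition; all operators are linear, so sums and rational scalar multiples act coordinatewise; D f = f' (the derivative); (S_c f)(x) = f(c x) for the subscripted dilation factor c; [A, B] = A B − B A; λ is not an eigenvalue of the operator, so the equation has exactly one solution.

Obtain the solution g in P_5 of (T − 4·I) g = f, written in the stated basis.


g(x) = (5/16)x^4 + (5/8)x^3 - (77/48)x^2 + (31/48)x - 31/96

write g with unknown coordinates in the stated basis and equate coefficients in (T − 4·I) g = f
solving from the highest basis element down gives g = (5/16)x^4 + (5/8)x^3 - (77/48)x^2 + (31/48)x - 31/96
check: T g = (5/2)x^3 - (15/4)x^2 - (77/12)x - 31/24
so T g − 4·g = -(5/4)x^4 + (8/3)x^2 - 9x = f ✓


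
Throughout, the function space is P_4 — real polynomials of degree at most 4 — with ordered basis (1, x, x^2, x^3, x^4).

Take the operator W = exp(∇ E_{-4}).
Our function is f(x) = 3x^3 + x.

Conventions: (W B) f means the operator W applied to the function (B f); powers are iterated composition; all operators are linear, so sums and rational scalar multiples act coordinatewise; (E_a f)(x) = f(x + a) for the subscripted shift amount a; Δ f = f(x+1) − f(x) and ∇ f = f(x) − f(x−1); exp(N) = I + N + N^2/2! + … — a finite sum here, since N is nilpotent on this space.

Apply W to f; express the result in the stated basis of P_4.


g(x) = 3x^3 + 9x^2 - 71x + 106

order-1 term: 9x^2 - 81x + 184
order-2 term: 9x - 81
order-3 term: 3
the series for exp(∇ E_{-4}) f terminates at order 3
exp(∇ E_{-4}) f = 3x^3 + 9x^2 - 71x + 106


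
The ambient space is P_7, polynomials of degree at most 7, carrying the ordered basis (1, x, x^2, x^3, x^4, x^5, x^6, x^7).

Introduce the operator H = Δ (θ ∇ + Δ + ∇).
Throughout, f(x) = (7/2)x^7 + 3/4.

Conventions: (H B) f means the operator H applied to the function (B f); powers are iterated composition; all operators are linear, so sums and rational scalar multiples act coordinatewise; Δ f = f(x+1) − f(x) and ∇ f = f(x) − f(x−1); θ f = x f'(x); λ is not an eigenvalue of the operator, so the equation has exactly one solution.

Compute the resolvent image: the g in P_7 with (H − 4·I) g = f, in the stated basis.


write g with unknown coordinates in the stated basis and equate coefficients in (H − 4·I) g = f
solving from the highest basis element down gives g = -(7/8)x^7 - (147/2)x^5 - (2205/32)x^4 - (38465/16)x^3 - (22785/8)x^2 - (549633/32)x - 684689/64
check: H g = -294x^5 - (2205/8)x^4 - (38465/4)x^3 - (22785/2)x^2 - (549633/8)x - 684677/16
so H g − 4·g = (7/2)x^7 + 3/4 = f ✓

g(x) = -(7/8)x^7 - (147/2)x^5 - (2205/32)x^4 - (38465/16)x^3 - (22785/8)x^2 - (549633/32)x - 684689/64
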